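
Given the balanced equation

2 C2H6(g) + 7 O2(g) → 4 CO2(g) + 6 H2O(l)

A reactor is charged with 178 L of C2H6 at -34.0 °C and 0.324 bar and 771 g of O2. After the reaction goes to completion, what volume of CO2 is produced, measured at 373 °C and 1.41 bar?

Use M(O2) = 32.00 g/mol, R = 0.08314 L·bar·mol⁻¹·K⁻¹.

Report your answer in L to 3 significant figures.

221 L

n(C2H6) = PV/RT = (0.324 × 178) / (0.08314 × 239.15) = 2.901 mol
n(O2) = 771 / 32.00 = 24.09 mol
For 2.901 mol C2H6, stoichiometry requires (7/2) × 2.901 = 10.15 mol O2; 24.09 mol is available, so C2H6 is limiting.
n(CO2) = (4/2) × 2.901 = 5.802 mol
V(CO2) = nRT/P = 5.802 × 0.08314 × 646.15 / 1.41 = 221.1 L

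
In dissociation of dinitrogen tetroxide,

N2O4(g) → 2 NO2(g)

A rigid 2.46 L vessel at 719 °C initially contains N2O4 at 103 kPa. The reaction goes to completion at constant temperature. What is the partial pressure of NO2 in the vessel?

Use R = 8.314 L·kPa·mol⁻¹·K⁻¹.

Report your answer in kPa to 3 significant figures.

206 kPa

n(N2O4)₀ = PV/RT = (103 × 2.46) / (8.314 × 992.15) = 0.03072 mol
n(NO2) = (2/1) × 0.03072 = 0.06144 mol
P(NO2) = nRT/V = 0.06144 × 8.314 × 992.15 / 2.46 = 206.0 kPa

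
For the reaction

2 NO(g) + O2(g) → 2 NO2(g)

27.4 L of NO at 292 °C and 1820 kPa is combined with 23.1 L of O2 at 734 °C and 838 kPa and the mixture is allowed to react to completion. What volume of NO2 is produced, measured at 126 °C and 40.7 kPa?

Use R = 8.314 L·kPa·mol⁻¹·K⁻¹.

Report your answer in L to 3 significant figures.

n(NO) = PV/RT = (1820 × 27.4) / (8.314 × 565.15) = 10.61 mol
n(O2) = PV/RT = (838 × 23.1) / (8.314 × 1007.15) = 2.312 mol
For 10.61 mol NO, stoichiometry requires (1/2) × 10.61 = 5.305 mol O2; 2.312 mol is available, so O2 is limiting.
n(NO2) = (2/1) × 2.312 = 4.624 mol
V(NO2) = nRT/P = 4.624 × 8.314 × 399.15 / 40.7 = 377.0 L

377 L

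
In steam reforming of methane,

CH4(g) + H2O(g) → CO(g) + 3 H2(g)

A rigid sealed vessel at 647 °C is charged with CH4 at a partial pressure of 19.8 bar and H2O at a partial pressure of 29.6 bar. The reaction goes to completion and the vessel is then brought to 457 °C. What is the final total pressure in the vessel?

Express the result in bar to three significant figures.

Because the vessel is rigid and T is held at 647 °C, work the stoichiometry in partial pressures (P_i = n_iRT/V).
P(H2O) required for 19.8 bar of CH4 = (1/1) × 19.8 = 19.80 bar; available 29.6 bar, so CH4 is limiting.
P(H2O) remaining = 29.6 − (1/1) × 19.8 = 9.800 bar
P(gaseous products) = (1+3)/1 × 19.8 = 79.20 bar
P_total at 647 °C = 9.800 + 79.20 = 89.00 bar
Scaling to 457 °C: P = 89.00 × 730.15/920.15 = 70.62 bar

70.6 bar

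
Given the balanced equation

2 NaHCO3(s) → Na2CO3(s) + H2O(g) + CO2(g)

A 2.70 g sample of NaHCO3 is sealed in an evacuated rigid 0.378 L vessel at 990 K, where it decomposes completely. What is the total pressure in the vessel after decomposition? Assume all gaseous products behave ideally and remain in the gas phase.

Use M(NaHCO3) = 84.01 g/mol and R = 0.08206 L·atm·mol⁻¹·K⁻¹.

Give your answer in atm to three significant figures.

6.91 atm

n(NaHCO3) = 2.70 / 84.01 = 0.03214 mol
n(gas produced) = (2/2) × 0.03214 = 0.03214 mol
P = nRT/V = 0.03214 × 0.08206 × 990 / 0.378 = 6.907 atm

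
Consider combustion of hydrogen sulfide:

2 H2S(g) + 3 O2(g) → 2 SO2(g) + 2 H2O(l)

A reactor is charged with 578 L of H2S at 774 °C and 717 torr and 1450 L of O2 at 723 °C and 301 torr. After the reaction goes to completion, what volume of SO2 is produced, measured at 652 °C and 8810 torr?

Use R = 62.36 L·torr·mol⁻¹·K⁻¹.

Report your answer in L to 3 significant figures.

n(H2S) = PV/RT = (717 × 578) / (62.36 × 1047.15) = 6.346 mol
n(O2) = PV/RT = (301 × 1450) / (62.36 × 996.15) = 7.026 mol
For 6.346 mol H2S, stoichiometry requires (3/2) × 6.346 = 9.519 mol O2; 7.026 mol is available, so O2 is limiting.
n(SO2) = (2/3) × 7.026 = 4.684 mol
V(SO2) = nRT/P = 4.684 × 62.36 × 925.15 / 8810 = 30.67 L

30.7 L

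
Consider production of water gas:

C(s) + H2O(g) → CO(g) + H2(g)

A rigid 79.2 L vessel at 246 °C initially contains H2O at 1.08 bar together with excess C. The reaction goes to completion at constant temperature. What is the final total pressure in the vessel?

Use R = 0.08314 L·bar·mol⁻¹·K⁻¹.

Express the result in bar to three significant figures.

Rigid vessel, constant T ⇒ P scales with total gas moles (1 → 2).
P_final = (2/1) × 1.08 = 2.160 bar

2.16 bar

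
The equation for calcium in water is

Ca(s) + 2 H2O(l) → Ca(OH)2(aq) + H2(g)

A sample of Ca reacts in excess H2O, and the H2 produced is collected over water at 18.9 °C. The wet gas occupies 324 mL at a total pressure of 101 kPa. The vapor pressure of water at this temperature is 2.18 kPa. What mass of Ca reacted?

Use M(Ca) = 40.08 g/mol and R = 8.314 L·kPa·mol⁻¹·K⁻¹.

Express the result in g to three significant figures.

0.529 g

P(H2) = 101 − 2.18 = 98.82 kPa
n(H2) = PV/RT = (98.82 × 0.3240) / (8.314 × 292.05) = 0.01319 mol
n(Ca) = (1/1) × 0.01319 = 0.01319 mol
m(Ca) = 0.01319 × 40.08 = 0.5287 g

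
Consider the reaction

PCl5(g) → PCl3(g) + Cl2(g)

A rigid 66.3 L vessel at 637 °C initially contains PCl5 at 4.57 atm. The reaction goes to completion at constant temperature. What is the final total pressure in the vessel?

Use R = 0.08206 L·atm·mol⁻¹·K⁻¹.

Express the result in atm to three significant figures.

At constant T and V, P ∝ n(gas): 1 mol gas → 2 mol gas.
P_final = (2/1) × 4.57 = 9.140 atm

9.14 atm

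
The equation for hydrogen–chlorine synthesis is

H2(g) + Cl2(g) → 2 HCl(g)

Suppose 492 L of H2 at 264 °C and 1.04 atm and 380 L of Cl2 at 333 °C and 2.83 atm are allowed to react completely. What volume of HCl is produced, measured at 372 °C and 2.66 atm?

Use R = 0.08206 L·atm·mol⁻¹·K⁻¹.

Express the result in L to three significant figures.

n(H2) = PV/RT = (1.04 × 492) / (0.08206 × 537.15) = 11.61 mol
n(Cl2) = PV/RT = (2.83 × 380) / (0.08206 × 606.15) = 21.62 mol
For 11.61 mol H2, stoichiometry requires (1/1) × 11.61 = 11.61 mol Cl2; 21.62 mol is available, so H2 is limiting.
n(HCl) = (2/1) × 11.61 = 23.22 mol
V(HCl) = nRT/P = 23.22 × 0.08206 × 645.15 / 2.66 = 462.1 L

462 L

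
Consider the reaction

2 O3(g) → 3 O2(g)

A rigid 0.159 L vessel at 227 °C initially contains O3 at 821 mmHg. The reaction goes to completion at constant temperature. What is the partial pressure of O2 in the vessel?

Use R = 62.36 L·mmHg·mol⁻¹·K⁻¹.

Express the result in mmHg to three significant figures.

n(O3)₀ = PV/RT = (821 × 0.159) / (62.36 × 500.15) = 0.004185 mol
n(O2) = (3/2) × 0.004185 = 0.006278 mol
P(O2) = nRT/V = 0.006278 × 62.36 × 500.15 / 0.159 = 1231 mmHg

1230 mmHg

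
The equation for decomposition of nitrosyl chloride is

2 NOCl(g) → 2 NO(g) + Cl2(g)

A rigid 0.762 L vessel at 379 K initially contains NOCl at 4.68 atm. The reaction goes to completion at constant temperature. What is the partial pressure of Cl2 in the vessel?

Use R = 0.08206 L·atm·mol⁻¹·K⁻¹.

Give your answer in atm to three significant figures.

n(NOCl)₀ = PV/RT = (4.68 × 0.762) / (0.08206 × 379) = 0.1147 mol
n(Cl2) = (1/2) × 0.1147 = 0.05735 mol
P(Cl2) = nRT/V = 0.05735 × 0.08206 × 379 / 0.762 = 2.341 atm

2.34 atm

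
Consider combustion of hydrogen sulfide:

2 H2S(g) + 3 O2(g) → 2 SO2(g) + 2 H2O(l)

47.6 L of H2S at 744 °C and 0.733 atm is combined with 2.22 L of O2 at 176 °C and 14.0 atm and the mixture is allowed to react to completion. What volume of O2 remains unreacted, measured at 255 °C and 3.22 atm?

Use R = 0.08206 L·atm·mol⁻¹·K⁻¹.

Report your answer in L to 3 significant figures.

n(H2S) = PV/RT = (0.733 × 47.6) / (0.08206 × 1017.15) = 0.4180 mol
n(O2) = PV/RT = (14.0 × 2.22) / (0.08206 × 449.15) = 0.8433 mol
For 0.4180 mol H2S, stoichiometry requires (3/2) × 0.4180 = 0.6270 mol O2; 0.8433 mol is available, so H2S is limiting.
n(O2) consumed = (3/2) × 0.4180 = 0.6270 mol; remaining = 0.8433 − 0.6270 = 0.2163 mol
V(O2) = nRT/P = 0.2163 × 0.08206 × 528.15 / 3.22 = 2.911 L

2.91 L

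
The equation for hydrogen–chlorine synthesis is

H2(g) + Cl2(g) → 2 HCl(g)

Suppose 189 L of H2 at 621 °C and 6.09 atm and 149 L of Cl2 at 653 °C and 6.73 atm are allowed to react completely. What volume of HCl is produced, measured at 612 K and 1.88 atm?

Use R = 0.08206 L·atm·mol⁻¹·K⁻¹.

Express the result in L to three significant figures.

n(H2) = PV/RT = (6.09 × 189) / (0.08206 × 894.15) = 15.69 mol
n(Cl2) = PV/RT = (6.73 × 149) / (0.08206 × 926.15) = 13.19 mol
For 15.69 mol H2, stoichiometry requires (1/1) × 15.69 = 15.69 mol Cl2; 13.19 mol is available, so Cl2 is limiting.
n(HCl) = (2/1) × 13.19 = 26.38 mol
V(HCl) = nRT/P = 26.38 × 0.08206 × 612 / 1.88 = 704.7 L

705 L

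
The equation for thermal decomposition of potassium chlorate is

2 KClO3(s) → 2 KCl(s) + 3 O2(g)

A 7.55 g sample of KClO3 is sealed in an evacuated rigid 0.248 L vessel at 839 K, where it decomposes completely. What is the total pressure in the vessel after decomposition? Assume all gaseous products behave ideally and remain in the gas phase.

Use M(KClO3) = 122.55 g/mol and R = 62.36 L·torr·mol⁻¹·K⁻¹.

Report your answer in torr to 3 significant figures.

n(KClO3) = 7.55 / 122.55 = 0.06161 mol
n(gas produced) = (3/2) × 0.06161 = 0.09241 mol
P = nRT/V = 0.09241 × 62.36 × 839 / 0.248 = 19500 torr

19500 torr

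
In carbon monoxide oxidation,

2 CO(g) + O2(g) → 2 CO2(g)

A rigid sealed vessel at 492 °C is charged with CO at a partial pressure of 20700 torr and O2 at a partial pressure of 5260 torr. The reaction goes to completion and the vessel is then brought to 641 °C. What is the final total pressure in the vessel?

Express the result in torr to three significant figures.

At constant V, partial pressures at 492 °C are proportional to moles, so apply stoichiometry directly to pressures.
P(O2) required for 20700 torr of CO = (1/2) × 20700 = 10350 torr; available 5260 torr, so O2 is limiting.
P(CO) remaining = 20700 − (2/1) × 5260 = 10180 torr
P(gaseous products) = (2)/1 × 5260 = 10520 torr
P_total at 492 °C = 10180 + 10520 = 20700 torr
Scaling to 641 °C: P = 20700 × 914.15/765.15 = 24730 torr

24700 torr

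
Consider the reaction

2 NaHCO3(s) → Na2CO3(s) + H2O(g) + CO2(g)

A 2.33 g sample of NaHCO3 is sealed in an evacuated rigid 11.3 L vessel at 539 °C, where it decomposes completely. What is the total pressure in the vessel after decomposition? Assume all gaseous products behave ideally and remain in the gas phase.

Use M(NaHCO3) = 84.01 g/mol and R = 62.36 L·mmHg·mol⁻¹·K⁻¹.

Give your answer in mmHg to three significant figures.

124 mmHg

n(NaHCO3) = 2.33 / 84.01 = 0.02773 mol
n(gas produced) = (2/2) × 0.02773 = 0.02773 mol
P = nRT/V = 0.02773 × 62.36 × 812.15 / 11.3 = 124.3 mmHg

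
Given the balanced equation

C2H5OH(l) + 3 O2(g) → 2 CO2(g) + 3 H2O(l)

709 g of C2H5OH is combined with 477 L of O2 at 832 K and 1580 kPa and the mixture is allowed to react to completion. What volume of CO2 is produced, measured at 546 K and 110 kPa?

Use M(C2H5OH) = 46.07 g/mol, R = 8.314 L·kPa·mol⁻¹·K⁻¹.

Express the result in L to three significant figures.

1270 L

n(C2H5OH) = 709 / 46.07 = 15.39 mol
n(O2) = PV/RT = (1580 × 477) / (8.314 × 832) = 109.0 mol
For 15.39 mol C2H5OH, stoichiometry requires (3/1) × 15.39 = 46.17 mol O2; 109.0 mol is available, so C2H5OH is limiting.
n(CO2) = (2/1) × 15.39 = 30.78 mol
V(CO2) = nRT/P = 30.78 × 8.314 × 546 / 110 = 1270 L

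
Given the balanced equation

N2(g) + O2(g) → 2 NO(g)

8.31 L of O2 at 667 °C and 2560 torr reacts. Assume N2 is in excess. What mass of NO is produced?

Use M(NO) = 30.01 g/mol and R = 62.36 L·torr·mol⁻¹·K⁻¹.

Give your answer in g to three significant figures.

21.8 g

n(O2) = PV/RT = (2560 × 8.31) / (62.36 × 940.15) = 0.3629 mol
n(NO) = (2/1) × 0.3629 = 0.7258 mol
m(NO) = 0.7258 × 30.01 = 21.78 g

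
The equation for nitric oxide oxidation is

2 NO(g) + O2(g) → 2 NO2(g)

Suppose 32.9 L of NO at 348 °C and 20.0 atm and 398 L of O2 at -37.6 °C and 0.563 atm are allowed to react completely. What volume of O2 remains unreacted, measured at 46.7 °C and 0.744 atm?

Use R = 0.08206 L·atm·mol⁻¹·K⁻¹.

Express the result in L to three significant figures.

n(NO) = PV/RT = (20.0 × 32.9) / (0.08206 × 621.15) = 12.91 mol
n(O2) = PV/RT = (0.563 × 398) / (0.08206 × 235.55) = 11.59 mol
For 12.91 mol NO, stoichiometry requires (1/2) × 12.91 = 6.455 mol O2; 11.59 mol is available, so NO is limiting.
n(O2) consumed = (1/2) × 12.91 = 6.455 mol; remaining = 11.59 − 6.455 = 5.135 mol
V(O2) = nRT/P = 5.135 × 0.08206 × 319.85 / 0.744 = 181.2 L

181 L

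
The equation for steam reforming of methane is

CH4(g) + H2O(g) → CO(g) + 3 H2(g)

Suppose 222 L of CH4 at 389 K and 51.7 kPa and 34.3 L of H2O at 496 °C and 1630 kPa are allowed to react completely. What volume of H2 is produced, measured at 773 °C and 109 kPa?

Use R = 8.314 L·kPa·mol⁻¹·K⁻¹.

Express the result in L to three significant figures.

850 L

n(CH4) = PV/RT = (51.7 × 222) / (8.314 × 389) = 3.549 mol
n(H2O) = PV/RT = (1630 × 34.3) / (8.314 × 769.15) = 8.743 mol
For 3.549 mol CH4, stoichiometry requires (1/1) × 3.549 = 3.549 mol H2O; 8.743 mol is available, so CH4 is limiting.
n(H2) = (3/1) × 3.549 = 10.65 mol
V(H2) = nRT/P = 10.65 × 8.314 × 1046.15 / 109 = 849.8 L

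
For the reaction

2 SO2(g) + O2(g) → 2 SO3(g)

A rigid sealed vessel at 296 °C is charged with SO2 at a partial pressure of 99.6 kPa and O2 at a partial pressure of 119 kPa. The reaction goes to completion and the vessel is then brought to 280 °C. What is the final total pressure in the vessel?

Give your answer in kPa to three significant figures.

164 kPa

With V and T fixed, P_i ∝ n_i, so the mole ratios apply directly to partial pressures at 296 °C.
P(O2) required for 99.6 kPa of SO2 = (1/2) × 99.6 = 49.80 kPa; available 119 kPa, so SO2 is limiting.
P(O2) remaining = 119 − (1/2) × 99.6 = 69.20 kPa
P(gaseous products) = (2)/2 × 99.6 = 99.60 kPa
P_total at 296 °C = 69.20 + 99.60 = 168.8 kPa
Scaling to 280 °C: P = 168.8 × 553.15/569.15 = 164.1 kPa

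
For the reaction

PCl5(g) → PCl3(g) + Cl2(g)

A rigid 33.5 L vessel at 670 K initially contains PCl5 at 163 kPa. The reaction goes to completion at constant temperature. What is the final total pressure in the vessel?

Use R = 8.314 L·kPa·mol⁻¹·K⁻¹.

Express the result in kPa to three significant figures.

At constant T and V, P ∝ n(gas): 1 mol gas → 2 mol gas.
P_final = (2/1) × 163 = 326.0 kPa

326 kPa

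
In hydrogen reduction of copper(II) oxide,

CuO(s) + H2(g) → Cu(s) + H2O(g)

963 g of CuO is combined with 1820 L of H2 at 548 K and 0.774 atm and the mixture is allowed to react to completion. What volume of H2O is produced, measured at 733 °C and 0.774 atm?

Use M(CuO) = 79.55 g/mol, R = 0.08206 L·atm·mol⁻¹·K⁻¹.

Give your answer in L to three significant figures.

n(CuO) = 963 / 79.55 = 12.11 mol
n(H2) = PV/RT = (0.774 × 1820) / (0.08206 × 548) = 31.33 mol
For 12.11 mol CuO, stoichiometry requires (1/1) × 12.11 = 12.11 mol H2; 31.33 mol is available, so CuO is limiting.
n(H2O) = (1/1) × 12.11 = 12.11 mol
V(H2O) = nRT/P = 12.11 × 0.08206 × 1006.15 / 0.774 = 1292 L

1290 L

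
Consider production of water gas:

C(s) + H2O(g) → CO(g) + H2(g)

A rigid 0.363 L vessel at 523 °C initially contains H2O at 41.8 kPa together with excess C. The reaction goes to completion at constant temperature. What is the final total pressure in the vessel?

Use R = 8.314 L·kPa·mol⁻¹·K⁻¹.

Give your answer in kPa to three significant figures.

83.6 kPa

At constant T and V, P ∝ n(gas): 1 mol gas → 2 mol gas.
P_final = (2/1) × 41.8 = 83.60 kPa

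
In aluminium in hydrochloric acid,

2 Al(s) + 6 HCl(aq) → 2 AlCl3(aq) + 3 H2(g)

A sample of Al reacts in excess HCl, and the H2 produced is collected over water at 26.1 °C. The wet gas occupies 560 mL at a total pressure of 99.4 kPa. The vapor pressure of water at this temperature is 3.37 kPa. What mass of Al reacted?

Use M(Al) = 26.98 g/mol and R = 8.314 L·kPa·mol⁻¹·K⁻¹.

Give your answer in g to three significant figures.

0.389 g

P(H2) = 99.4 − 3.37 = 96.03 kPa
n(H2) = PV/RT = (96.03 × 0.5600) / (8.314 × 299.25) = 0.02161 mol
n(Al) = (2/3) × 0.02161 = 0.01441 mol
m(Al) = 0.01441 × 26.98 = 0.3888 g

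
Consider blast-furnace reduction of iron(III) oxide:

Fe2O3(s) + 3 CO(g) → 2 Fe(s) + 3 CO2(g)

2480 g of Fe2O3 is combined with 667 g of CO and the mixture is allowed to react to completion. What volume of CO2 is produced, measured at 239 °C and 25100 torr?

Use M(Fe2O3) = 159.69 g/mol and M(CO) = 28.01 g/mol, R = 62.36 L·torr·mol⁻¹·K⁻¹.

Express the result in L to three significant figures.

30.3 L

n(Fe2O3) = 2480 / 159.69 = 15.53 mol
n(CO) = 667 / 28.01 = 23.81 mol
For 15.53 mol Fe2O3, stoichiometry requires (3/1) × 15.53 = 46.59 mol CO; 23.81 mol is available, so CO is limiting.
n(CO2) = (3/3) × 23.81 = 23.81 mol
V(CO2) = nRT/P = 23.81 × 62.36 × 512.15 / 25100 = 30.30 L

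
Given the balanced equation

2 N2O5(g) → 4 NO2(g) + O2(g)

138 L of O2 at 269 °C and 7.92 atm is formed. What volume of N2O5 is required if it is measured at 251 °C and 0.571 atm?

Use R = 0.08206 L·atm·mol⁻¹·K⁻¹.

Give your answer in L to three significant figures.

3700 L

n(O2) = PV/RT = (7.92 × 138) / (0.08206 × 542.15) = 24.57 mol
n(N2O5) = (2/1) × 24.57 = 49.14 mol
V = nRT/P = 49.14 × 0.08206 × 524.15 / 0.571 = 3702 L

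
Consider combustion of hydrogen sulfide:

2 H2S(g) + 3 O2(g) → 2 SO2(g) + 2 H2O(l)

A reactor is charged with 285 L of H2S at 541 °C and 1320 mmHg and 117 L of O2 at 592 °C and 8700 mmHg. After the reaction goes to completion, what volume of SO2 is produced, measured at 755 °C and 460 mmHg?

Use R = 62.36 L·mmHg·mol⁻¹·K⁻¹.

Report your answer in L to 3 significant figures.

1030 L

n(H2S) = PV/RT = (1320 × 285) / (62.36 × 814.15) = 7.410 mol
n(O2) = PV/RT = (8700 × 117) / (62.36 × 865.15) = 18.87 mol
For 7.410 mol H2S, stoichiometry requires (3/2) × 7.410 = 11.12 mol O2; 18.87 mol is available, so H2S is limiting.
n(SO2) = (2/2) × 7.410 = 7.410 mol
V(SO2) = nRT/P = 7.410 × 62.36 × 1028.15 / 460 = 1033 L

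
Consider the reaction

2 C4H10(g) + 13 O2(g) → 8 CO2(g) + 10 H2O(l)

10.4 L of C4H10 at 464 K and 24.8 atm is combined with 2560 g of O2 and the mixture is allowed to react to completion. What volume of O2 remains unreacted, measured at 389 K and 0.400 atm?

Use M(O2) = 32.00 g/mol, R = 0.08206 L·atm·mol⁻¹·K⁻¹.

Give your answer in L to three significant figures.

n(C4H10) = PV/RT = (24.8 × 10.4) / (0.08206 × 464) = 6.774 mol
n(O2) = 2560 / 32.00 = 80.00 mol
For 6.774 mol C4H10, stoichiometry requires (13/2) × 6.774 = 44.03 mol O2; 80.00 mol is available, so C4H10 is limiting.
n(O2) consumed = (13/2) × 6.774 = 44.03 mol; remaining = 80.00 − 44.03 = 35.97 mol
V(O2) = nRT/P = 35.97 × 0.08206 × 389 / 0.400 = 2871 L

2870 L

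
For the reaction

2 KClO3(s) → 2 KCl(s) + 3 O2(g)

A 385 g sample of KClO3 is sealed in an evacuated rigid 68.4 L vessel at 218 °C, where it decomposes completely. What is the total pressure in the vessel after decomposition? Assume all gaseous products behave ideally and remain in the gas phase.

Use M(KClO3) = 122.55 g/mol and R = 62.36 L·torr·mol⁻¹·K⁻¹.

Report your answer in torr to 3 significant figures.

n(KClO3) = 385 / 122.55 = 3.142 mol
n(gas produced) = (3/2) × 3.142 = 4.713 mol
P = nRT/V = 4.713 × 62.36 × 491.15 / 68.4 = 2110 torr

2110 torr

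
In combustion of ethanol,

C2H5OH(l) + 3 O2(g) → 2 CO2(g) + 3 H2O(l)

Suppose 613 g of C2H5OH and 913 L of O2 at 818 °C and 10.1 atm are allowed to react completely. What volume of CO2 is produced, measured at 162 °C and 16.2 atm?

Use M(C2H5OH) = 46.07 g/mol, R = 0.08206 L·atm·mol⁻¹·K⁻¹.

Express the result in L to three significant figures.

n(C2H5OH) = 613 / 46.07 = 13.31 mol
n(O2) = PV/RT = (10.1 × 913) / (0.08206 × 1091.15) = 103.0 mol
For 13.31 mol C2H5OH, stoichiometry requires (3/1) × 13.31 = 39.93 mol O2; 103.0 mol is available, so C2H5OH is limiting.
n(CO2) = (2/1) × 13.31 = 26.62 mol
V(CO2) = nRT/P = 26.62 × 0.08206 × 435.15 / 16.2 = 58.68 L

58.7 L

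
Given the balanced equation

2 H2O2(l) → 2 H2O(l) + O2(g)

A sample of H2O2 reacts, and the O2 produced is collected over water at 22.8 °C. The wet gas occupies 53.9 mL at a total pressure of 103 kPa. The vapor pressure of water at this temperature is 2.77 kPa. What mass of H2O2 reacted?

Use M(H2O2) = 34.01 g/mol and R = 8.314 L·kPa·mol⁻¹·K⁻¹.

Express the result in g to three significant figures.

0.149 g

P(O2) = 103 − 2.77 = 100.2 kPa
n(O2) = PV/RT = (100.2 × 0.05390) / (8.314 × 295.95) = 0.002195 mol
n(H2O2) = (2/1) × 0.002195 = 0.004390 mol
m(H2O2) = 0.004390 × 34.01 = 0.1493 g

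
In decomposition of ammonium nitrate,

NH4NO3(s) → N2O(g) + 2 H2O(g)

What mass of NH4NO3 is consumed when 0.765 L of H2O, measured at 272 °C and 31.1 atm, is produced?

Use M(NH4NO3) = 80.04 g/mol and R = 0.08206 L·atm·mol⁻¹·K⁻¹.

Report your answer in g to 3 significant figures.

n(H2O) = PV/RT = (31.1 × 0.765) / (0.08206 × 545.15) = 0.5318 mol
n(NH4NO3) = (1/2) × 0.5318 = 0.2659 mol
m(NH4NO3) = 0.2659 × 80.04 = 21.28 g

21.3 g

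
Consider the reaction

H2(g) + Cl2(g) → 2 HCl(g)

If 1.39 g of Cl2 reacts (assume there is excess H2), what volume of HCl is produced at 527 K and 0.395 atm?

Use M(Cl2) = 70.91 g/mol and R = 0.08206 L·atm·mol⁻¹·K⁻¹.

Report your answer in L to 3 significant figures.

n(Cl2) = 1.390 / 70.91 = 0.01960 mol
n(HCl) = (2/1) × 0.01960 = 0.03920 mol
V = nRT/P = 0.03920 × 0.08206 × 527 / 0.395 = 4.292 L

4.29 L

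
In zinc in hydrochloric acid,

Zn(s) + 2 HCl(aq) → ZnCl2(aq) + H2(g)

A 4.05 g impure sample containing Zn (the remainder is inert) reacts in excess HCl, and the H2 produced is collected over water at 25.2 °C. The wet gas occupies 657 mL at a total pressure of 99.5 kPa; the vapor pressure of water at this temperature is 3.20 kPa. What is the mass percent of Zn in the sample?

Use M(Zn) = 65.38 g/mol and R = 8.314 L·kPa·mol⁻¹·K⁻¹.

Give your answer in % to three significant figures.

P(H2) = 99.5 − 3.20 = 96.30 kPa
n(H2) = PV/RT = (96.30 × 0.6570) / (8.314 × 298.35) = 0.02551 mol
n(Zn) = (1/1) × 0.02551 = 0.02551 mol
m(Zn) = 0.02551 × 65.38 = 1.668 g
%Zn = 1.668 / 4.05 × 100 = 41.19%

41.2 %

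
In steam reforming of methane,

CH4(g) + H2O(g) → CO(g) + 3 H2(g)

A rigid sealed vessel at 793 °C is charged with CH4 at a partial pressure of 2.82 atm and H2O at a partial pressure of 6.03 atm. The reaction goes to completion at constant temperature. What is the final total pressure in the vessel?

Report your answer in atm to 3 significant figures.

14.5 atm

At constant V, partial pressures at 793 °C are proportional to moles, so apply stoichiometry directly to pressures.
P(H2O) required for 2.82 atm of CH4 = (1/1) × 2.82 = 2.820 atm; available 6.03 atm, so CH4 is limiting.
P(H2O) remaining = 6.03 − (1/1) × 2.82 = 3.210 atm
P(gaseous products) = (1+3)/1 × 2.82 = 11.28 atm
P_total at 793 °C = 3.210 + 11.28 = 14.49 atm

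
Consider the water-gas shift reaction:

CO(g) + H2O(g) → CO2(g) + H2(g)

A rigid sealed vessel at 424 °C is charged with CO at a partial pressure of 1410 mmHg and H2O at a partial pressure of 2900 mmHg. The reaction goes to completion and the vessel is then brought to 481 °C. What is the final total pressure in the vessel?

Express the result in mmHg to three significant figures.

4660 mmHg

With V and T fixed, P_i ∝ n_i, so the mole ratios apply directly to partial pressures at 424 °C.
P(H2O) required for 1410 mmHg of CO = (1/1) × 1410 = 1410 mmHg; available 2900 mmHg, so CO is limiting.
P(H2O) remaining = 2900 − (1/1) × 1410 = 1490 mmHg
P(gaseous products) = (1+1)/1 × 1410 = 2820 mmHg
P_total at 424 °C = 1490 + 2820 = 4310 mmHg
Scaling to 481 °C: P = 4310 × 754.15/697.15 = 4662 mmHg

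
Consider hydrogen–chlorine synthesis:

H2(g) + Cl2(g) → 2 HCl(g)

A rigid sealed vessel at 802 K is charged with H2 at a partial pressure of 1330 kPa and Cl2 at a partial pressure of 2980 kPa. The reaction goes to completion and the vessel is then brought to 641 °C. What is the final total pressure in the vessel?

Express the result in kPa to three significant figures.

With V and T fixed, P_i ∝ n_i, so the mole ratios apply directly to partial pressures at 802 K.
P(Cl2) required for 1330 kPa of H2 = (1/1) × 1330 = 1330 kPa; available 2980 kPa, so H2 is limiting.
P(Cl2) remaining = 2980 − (1/1) × 1330 = 1650 kPa
P(gaseous products) = (2)/1 × 1330 = 2660 kPa
P_total at 802 K = 1650 + 2660 = 4310 kPa
Scaling to 641 °C: P = 4310 × 914.15/802 = 4913 kPa

4910 kPa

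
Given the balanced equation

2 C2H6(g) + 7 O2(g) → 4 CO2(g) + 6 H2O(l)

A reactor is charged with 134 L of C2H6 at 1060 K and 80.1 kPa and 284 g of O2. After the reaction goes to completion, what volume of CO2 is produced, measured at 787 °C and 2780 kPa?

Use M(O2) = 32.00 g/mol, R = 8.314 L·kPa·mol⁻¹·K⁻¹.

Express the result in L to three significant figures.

n(C2H6) = PV/RT = (80.1 × 134) / (8.314 × 1060) = 1.218 mol
n(O2) = 284 / 32.00 = 8.875 mol
For 1.218 mol C2H6, stoichiometry requires (7/2) × 1.218 = 4.263 mol O2; 8.875 mol is available, so C2H6 is limiting.
n(CO2) = (4/2) × 1.218 = 2.436 mol
V(CO2) = nRT/P = 2.436 × 8.314 × 1060.15 / 2780 = 7.723 L

7.72 L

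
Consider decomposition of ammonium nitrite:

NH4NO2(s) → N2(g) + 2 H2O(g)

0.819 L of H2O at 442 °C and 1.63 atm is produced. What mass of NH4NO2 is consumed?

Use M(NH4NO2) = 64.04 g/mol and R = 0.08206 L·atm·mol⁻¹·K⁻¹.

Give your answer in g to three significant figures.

n(H2O) = PV/RT = (1.63 × 0.819) / (0.08206 × 715.15) = 0.02275 mol
n(NH4NO2) = (1/2) × 0.02275 = 0.01137 mol
m(NH4NO2) = 0.01137 × 64.04 = 0.7281 g

0.728 g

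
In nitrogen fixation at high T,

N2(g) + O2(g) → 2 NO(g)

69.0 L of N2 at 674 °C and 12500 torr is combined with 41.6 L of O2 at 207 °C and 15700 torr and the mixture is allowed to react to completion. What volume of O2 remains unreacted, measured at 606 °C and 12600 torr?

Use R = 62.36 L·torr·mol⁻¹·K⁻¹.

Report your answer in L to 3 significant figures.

31.4 L

n(N2) = PV/RT = (12500 × 69.0) / (62.36 × 947.15) = 14.60 mol
n(O2) = PV/RT = (15700 × 41.6) / (62.36 × 480.15) = 21.81 mol
For 14.60 mol N2, stoichiometry requires (1/1) × 14.60 = 14.60 mol O2; 21.81 mol is available, so N2 is limiting.
n(O2) consumed = (1/1) × 14.60 = 14.60 mol; remaining = 21.81 − 14.60 = 7.210 mol
V(O2) = nRT/P = 7.210 × 62.36 × 879.15 / 12600 = 31.37 L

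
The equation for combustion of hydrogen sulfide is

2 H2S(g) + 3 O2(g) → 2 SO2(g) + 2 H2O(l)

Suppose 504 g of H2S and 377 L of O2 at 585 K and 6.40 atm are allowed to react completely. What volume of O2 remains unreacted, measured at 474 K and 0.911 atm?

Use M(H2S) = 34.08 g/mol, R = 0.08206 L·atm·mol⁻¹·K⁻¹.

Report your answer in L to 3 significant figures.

n(H2S) = 504 / 34.08 = 14.79 mol
n(O2) = PV/RT = (6.40 × 377) / (0.08206 × 585) = 50.26 mol
For 14.79 mol H2S, stoichiometry requires (3/2) × 14.79 = 22.18 mol O2; 50.26 mol is available, so H2S is limiting.
n(O2) consumed = (3/2) × 14.79 = 22.18 mol; remaining = 50.26 − 22.18 = 28.08 mol
V(O2) = nRT/P = 28.08 × 0.08206 × 474 / 0.911 = 1199 L

1200 L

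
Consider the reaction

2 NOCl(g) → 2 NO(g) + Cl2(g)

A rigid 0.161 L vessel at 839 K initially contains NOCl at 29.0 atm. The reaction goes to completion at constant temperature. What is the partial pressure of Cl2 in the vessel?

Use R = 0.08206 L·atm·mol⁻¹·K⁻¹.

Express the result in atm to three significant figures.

n(NOCl)₀ = PV/RT = (29.0 × 0.161) / (0.08206 × 839) = 0.06782 mol
n(Cl2) = (1/2) × 0.06782 = 0.03391 mol
P(Cl2) = nRT/V = 0.03391 × 0.08206 × 839 / 0.161 = 14.50 atm

14.5 atm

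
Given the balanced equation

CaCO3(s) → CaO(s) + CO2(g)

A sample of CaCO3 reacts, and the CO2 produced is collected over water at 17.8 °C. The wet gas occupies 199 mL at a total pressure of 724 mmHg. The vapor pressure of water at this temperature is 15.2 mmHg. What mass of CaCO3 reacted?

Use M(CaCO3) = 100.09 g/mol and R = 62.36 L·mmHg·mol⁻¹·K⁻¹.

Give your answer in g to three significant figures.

P(CO2) = 724 − 15.2 = 708.8 mmHg
n(CO2) = PV/RT = (708.8 × 0.1990) / (62.36 × 290.95) = 0.007774 mol
n(CaCO3) = (1/1) × 0.007774 = 0.007774 mol
m(CaCO3) = 0.007774 × 100.09 = 0.7781 g

0.778 g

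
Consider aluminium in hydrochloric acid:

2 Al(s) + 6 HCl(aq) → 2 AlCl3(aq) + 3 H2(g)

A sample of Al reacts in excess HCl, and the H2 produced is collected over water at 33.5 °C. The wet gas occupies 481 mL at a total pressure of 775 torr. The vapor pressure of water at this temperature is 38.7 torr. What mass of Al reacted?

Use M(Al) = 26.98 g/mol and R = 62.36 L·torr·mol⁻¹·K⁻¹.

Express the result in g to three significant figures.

0.333 g

P(H2) = 775 − 38.7 = 736.3 torr
n(H2) = PV/RT = (736.3 × 0.4810) / (62.36 × 306.65) = 0.01852 mol
n(Al) = (2/3) × 0.01852 = 0.01235 mol
m(Al) = 0.01235 × 26.98 = 0.3332 g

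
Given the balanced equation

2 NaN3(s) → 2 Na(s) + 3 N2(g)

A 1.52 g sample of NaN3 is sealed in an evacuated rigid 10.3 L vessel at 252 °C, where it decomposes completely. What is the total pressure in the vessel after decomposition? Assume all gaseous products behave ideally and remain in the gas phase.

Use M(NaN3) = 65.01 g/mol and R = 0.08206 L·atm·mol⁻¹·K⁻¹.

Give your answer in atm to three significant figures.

n(NaN3) = 1.52 / 65.01 = 0.02338 mol
n(gas produced) = (3/2) × 0.02338 = 0.03507 mol
P = nRT/V = 0.03507 × 0.08206 × 525.15 / 10.3 = 0.1467 atm

0.147 atm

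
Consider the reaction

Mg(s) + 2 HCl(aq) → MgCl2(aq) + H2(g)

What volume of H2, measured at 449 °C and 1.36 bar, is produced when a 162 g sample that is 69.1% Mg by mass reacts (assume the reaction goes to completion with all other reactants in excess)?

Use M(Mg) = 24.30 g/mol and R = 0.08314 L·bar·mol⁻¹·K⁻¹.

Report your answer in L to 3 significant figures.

203 L

mass of Mg = 162 × 69.1/100 = 111.9 g
n(Mg) = 111.9 / 24.30 = 4.605 mol
n(H2) = (1/1) × 4.605 = 4.605 mol
V = nRT/P = 4.605 × 0.08314 × 722.15 / 1.36 = 203.3 L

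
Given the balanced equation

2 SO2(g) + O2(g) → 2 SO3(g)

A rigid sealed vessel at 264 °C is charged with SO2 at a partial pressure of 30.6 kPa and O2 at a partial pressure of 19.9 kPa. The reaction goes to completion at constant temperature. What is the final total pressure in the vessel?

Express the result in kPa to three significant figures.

35.2 kPa

At constant V, partial pressures at 264 °C are proportional to moles, so apply stoichiometry directly to pressures.
P(O2) required for 30.6 kPa of SO2 = (1/2) × 30.6 = 15.30 kPa; available 19.9 kPa, so SO2 is limiting.
P(O2) remaining = 19.9 − (1/2) × 30.6 = 4.600 kPa
P(gaseous products) = (2)/2 × 30.6 = 30.60 kPa
P_total at 264 °C = 4.600 + 30.60 = 35.20 kPa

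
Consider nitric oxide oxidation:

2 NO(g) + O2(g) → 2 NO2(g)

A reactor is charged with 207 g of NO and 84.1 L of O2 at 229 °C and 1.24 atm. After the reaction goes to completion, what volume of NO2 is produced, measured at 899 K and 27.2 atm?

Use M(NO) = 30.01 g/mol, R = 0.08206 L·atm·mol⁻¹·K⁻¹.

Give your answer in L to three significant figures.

n(NO) = 207 / 30.01 = 6.898 mol
n(O2) = PV/RT = (1.24 × 84.1) / (0.08206 × 502.15) = 2.531 mol
For 6.898 mol NO, stoichiometry requires (1/2) × 6.898 = 3.449 mol O2; 2.531 mol is available, so O2 is limiting.
n(NO2) = (2/1) × 2.531 = 5.062 mol
V(NO2) = nRT/P = 5.062 × 0.08206 × 899 / 27.2 = 13.73 L

13.7 L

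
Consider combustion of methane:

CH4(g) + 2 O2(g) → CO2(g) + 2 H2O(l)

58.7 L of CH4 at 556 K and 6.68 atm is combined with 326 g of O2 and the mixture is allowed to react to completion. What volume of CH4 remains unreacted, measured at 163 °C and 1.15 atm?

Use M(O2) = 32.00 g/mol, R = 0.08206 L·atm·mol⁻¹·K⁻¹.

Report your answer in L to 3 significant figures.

109 L

n(CH4) = PV/RT = (6.68 × 58.7) / (0.08206 × 556) = 8.594 mol
n(O2) = 326 / 32.00 = 10.19 mol
For 8.594 mol CH4, stoichiometry requires (2/1) × 8.594 = 17.19 mol O2; 10.19 mol is available, so O2 is limiting.
n(CH4) consumed = (1/2) × 10.19 = 5.095 mol; remaining = 8.594 − 5.095 = 3.499 mol
V(CH4) = nRT/P = 3.499 × 0.08206 × 436.15 / 1.15 = 108.9 L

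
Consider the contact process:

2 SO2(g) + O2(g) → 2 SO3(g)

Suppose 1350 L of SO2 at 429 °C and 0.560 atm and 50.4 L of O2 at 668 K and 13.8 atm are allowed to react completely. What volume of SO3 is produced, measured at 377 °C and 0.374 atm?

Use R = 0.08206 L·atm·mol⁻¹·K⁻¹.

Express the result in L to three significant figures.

1870 L

n(SO2) = PV/RT = (0.560 × 1350) / (0.08206 × 702.15) = 13.12 mol
n(O2) = PV/RT = (13.8 × 50.4) / (0.08206 × 668) = 12.69 mol
For 13.12 mol SO2, stoichiometry requires (1/2) × 13.12 = 6.560 mol O2; 12.69 mol is available, so SO2 is limiting.
n(SO3) = (2/2) × 13.12 = 13.12 mol
V(SO3) = nRT/P = 13.12 × 0.08206 × 650.15 / 0.374 = 1872 L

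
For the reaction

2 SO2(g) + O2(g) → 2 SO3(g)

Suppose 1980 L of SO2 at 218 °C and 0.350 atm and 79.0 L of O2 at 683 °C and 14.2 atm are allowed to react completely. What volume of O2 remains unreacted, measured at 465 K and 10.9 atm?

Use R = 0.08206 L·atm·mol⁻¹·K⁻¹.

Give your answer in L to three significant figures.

20.0 L

n(SO2) = PV/RT = (0.350 × 1980) / (0.08206 × 491.15) = 17.19 mol
n(O2) = PV/RT = (14.2 × 79.0) / (0.08206 × 956.15) = 14.30 mol
For 17.19 mol SO2, stoichiometry requires (1/2) × 17.19 = 8.595 mol O2; 14.30 mol is available, so SO2 is limiting.
n(O2) consumed = (1/2) × 17.19 = 8.595 mol; remaining = 14.30 − 8.595 = 5.705 mol
V(O2) = nRT/P = 5.705 × 0.08206 × 465 / 10.9 = 19.97 L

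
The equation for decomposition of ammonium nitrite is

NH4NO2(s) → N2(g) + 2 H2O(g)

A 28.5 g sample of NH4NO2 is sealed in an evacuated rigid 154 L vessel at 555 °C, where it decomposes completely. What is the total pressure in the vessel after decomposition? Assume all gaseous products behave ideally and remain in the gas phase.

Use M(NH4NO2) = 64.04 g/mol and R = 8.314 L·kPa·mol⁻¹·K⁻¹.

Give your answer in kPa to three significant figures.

59.7 kPa

n(NH4NO2) = 28.5 / 64.04 = 0.4450 mol
n(gas produced) = (3/1) × 0.4450 = 1.335 mol
P = nRT/V = 1.335 × 8.314 × 828.15 / 154 = 59.69 kPa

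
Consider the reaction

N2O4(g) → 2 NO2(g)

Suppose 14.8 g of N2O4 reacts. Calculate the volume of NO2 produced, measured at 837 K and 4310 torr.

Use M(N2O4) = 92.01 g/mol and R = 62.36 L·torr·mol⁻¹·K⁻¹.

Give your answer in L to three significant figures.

3.90 L

n(N2O4) = 14.80 / 92.01 = 0.1609 mol
n(NO2) = (2/1) × 0.1609 = 0.3218 mol
V = nRT/P = 0.3218 × 62.36 × 837 / 4310 = 3.897 L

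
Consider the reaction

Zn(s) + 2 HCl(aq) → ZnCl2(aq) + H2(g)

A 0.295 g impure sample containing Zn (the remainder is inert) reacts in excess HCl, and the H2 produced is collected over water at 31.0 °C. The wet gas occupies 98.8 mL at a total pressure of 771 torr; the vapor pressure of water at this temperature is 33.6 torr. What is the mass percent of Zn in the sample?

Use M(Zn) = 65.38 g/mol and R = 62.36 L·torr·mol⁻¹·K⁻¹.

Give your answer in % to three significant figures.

P(H2) = 771 − 33.6 = 737.4 torr
n(H2) = PV/RT = (737.4 × 0.09880) / (62.36 × 304.15) = 0.003841 mol
n(Zn) = (1/1) × 0.003841 = 0.003841 mol
m(Zn) = 0.003841 × 65.38 = 0.2511 g
%Zn = 0.2511 / 0.295 × 100 = 85.12%

85.1 %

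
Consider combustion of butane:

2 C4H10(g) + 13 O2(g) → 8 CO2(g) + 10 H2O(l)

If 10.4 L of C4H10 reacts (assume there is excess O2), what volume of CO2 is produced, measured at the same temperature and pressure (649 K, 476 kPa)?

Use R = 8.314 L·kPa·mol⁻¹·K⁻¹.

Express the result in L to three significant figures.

At constant T and P, gas volumes are in the mole ratio: V(CO2) = (8/2) × 10.4 = 41.60 L

41.6 L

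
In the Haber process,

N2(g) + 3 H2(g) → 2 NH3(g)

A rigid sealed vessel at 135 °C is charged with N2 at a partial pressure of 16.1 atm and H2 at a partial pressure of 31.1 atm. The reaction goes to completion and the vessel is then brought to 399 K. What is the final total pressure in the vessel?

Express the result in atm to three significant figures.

25.9 atm

With V and T fixed, P_i ∝ n_i, so the mole ratios apply directly to partial pressures at 135 °C.
P(H2) required for 16.1 atm of N2 = (3/1) × 16.1 = 48.30 atm; available 31.1 atm, so H2 is limiting.
P(N2) remaining = 16.1 − (1/3) × 31.1 = 5.733 atm
P(gaseous products) = (2)/3 × 31.1 = 20.73 atm
P_total at 135 °C = 5.733 + 20.73 = 26.46 atm
Scaling to 399 K: P = 26.46 × 399/408.15 = 25.87 atm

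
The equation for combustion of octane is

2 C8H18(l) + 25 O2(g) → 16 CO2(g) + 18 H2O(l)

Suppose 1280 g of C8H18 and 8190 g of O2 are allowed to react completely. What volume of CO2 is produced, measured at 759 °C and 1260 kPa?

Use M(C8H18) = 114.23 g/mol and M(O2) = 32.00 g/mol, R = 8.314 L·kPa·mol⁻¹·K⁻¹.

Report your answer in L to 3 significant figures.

n(C8H18) = 1280 / 114.23 = 11.21 mol
n(O2) = 8190 / 32.00 = 255.9 mol
For 11.21 mol C8H18, stoichiometry requires (25/2) × 11.21 = 140.1 mol O2; 255.9 mol is available, so C8H18 is limiting.
n(CO2) = (16/2) × 11.21 = 89.68 mol
V(CO2) = nRT/P = 89.68 × 8.314 × 1032.15 / 1260 = 610.8 L

611 L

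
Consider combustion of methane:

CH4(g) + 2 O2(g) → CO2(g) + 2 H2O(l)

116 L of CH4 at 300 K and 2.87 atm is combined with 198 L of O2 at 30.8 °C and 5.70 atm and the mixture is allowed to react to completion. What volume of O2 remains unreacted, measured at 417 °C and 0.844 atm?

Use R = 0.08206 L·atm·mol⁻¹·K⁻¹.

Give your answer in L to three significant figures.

1220 L

n(CH4) = PV/RT = (2.87 × 116) / (0.08206 × 300) = 13.52 mol
n(O2) = PV/RT = (5.70 × 198) / (0.08206 × 303.95) = 45.25 mol
For 13.52 mol CH4, stoichiometry requires (2/1) × 13.52 = 27.04 mol O2; 45.25 mol is available, so CH4 is limiting.
n(O2) consumed = (2/1) × 13.52 = 27.04 mol; remaining = 45.25 − 27.04 = 18.21 mol
V(O2) = nRT/P = 18.21 × 0.08206 × 690.15 / 0.844 = 1222 L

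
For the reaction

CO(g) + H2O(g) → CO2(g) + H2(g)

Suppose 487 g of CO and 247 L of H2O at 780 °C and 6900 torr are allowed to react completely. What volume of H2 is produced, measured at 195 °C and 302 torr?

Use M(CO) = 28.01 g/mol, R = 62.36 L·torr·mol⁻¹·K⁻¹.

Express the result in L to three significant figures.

1680 L

n(CO) = 487 / 28.01 = 17.39 mol
n(H2O) = PV/RT = (6900 × 247) / (62.36 × 1053.15) = 25.95 mol
For 17.39 mol CO, stoichiometry requires (1/1) × 17.39 = 17.39 mol H2O; 25.95 mol is available, so CO is limiting.
n(H2) = (1/1) × 17.39 = 17.39 mol
V(H2) = nRT/P = 17.39 × 62.36 × 468.15 / 302 = 1681 L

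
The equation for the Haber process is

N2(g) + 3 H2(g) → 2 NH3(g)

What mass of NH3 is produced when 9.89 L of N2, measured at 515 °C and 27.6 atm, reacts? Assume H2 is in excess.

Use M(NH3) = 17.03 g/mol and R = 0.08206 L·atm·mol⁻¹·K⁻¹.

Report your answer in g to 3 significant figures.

144 g

n(N2) = PV/RT = (27.6 × 9.89) / (0.08206 × 788.15) = 4.221 mol
n(NH3) = (2/1) × 4.221 = 8.442 mol
m(NH3) = 8.442 × 17.03 = 143.8 g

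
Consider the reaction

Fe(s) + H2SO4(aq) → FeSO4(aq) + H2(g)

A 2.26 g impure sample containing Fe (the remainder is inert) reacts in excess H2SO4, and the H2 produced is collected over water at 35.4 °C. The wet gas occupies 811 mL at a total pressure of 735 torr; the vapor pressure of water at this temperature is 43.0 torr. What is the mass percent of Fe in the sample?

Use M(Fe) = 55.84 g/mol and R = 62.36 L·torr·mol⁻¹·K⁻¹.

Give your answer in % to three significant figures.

72.1 %

P(H2) = 735 − 43.0 = 692.0 torr
n(H2) = PV/RT = (692.0 × 0.8110) / (62.36 × 308.55) = 0.02917 mol
n(Fe) = (1/1) × 0.02917 = 0.02917 mol
m(Fe) = 0.02917 × 55.84 = 1.629 g
%Fe = 1.629 / 2.26 × 100 = 72.08%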